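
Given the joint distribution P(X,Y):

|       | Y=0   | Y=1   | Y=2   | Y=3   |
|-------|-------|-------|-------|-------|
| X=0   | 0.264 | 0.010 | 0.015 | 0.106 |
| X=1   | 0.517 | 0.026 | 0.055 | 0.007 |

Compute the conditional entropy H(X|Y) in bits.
0.8418 bits

H(X|Y) = H(X,Y) - H(Y)

H(X,Y) = -Σ_{x,y} P(x,y) log₂ P(x,y). Per-cell terms -P(x,y)·log₂P(x,y):
  X=0: 0.50725, 0.06644, 0.09088, 0.34321
  X=1: 0.49206, 0.13690, 0.23014, 0.05011
Sum of the 8 terms: H(X,Y) = 1.9170 bits

Marginal of Y (column sums):
  P(Y=0) = 0.264 + 0.517 = 0.781
  P(Y=1) = 0.010 + 0.026 = 0.036
  P(Y=2) = 0.015 + 0.055 = 0.070
  P(Y=3) = 0.106 + 0.007 = 0.113
H(Y) = -[0.781·log₂(0.781) + 0.036·log₂(0.036) + 0.070·log₂(0.070) + 0.113·log₂(0.113)]
  = 0.27851 + 0.17265 + 0.26856 + 0.35545 = 1.0752 bits

H(X|Y) = H(X,Y) - H(Y) = 1.9170 - 1.0752 = 0.8418 bits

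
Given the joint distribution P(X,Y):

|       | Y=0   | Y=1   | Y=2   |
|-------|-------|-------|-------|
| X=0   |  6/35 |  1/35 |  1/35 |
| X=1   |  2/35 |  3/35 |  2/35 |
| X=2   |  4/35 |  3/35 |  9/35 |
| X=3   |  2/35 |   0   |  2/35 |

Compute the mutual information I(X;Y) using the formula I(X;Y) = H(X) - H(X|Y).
0.2047 bits

I(X;Y) = H(X) - H(X|Y)

Marginal of X (row sums):
  P(X=0) = 6/35 + 1/35 + 1/35 = 8/35
  P(X=1) = 2/35 + 3/35 + 2/35 = 1/5
  P(X=2) = 4/35 + 3/35 + 9/35 = 16/35
  P(X=3) = 2/35 + 0 + 2/35 = 4/35
H(X) = -[(8/35)·log₂(8/35) + (1/5)·log₂(1/5) + (16/35)·log₂(16/35) + (4/35)·log₂(4/35)]
  = 0.48669 + 0.46439 + 0.51624 + 0.35763 = 1.82495 bits

Marginal of Y (column sums):
  P(Y=0) = 6/35 + 2/35 + 4/35 + 2/35 = 2/5
  P(Y=1) = 1/35 + 3/35 + 3/35 + 0 = 1/5
  P(Y=2) = 1/35 + 2/35 + 9/35 + 2/35 = 2/5
H(X|Y) = Σ_y P(y)·H(X|Y=y):
  Y=0: P(Y=0) = 2/5, P(X|Y=0) = (3/7, 1/7, 2/7, 1/7) → H(X|Y=0) = 1.84237
  Y=1: P(Y=1) = 1/5, P(X|Y=1) = (1/7, 3/7, 3/7, 0) → H(X|Y=1) = 1.44882
  Y=2: P(Y=2) = 2/5, P(X|Y=2) = (1/14, 1/7, 9/14, 1/7) → H(X|Y=2) = 1.48383
H(X|Y) = (2/5)·1.84237 + (1/5)·1.44882 + (2/5)·1.48383 = 1.62024 bits

I(X;Y) = H(X) - H(X|Y) = 1.82495 - 1.62024 = 0.2047 bits

Cross-check via I(X;Y) = H(X) + H(Y) - H(X,Y): computing H(Y) from the column sums and H(X,Y) from the 12 cells in the same way gives H(Y) = 1.52193 bits and H(X,Y) = 3.14217 bits, so
I(X;Y) = 1.82495 + 1.52193 - 3.14217 = 0.2047 bits ✓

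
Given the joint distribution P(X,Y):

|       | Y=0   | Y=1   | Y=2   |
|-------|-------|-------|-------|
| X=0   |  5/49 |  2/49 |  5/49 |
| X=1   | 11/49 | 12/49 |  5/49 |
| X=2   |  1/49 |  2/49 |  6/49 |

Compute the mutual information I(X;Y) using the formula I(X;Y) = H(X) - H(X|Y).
0.1406 bits

I(X;Y) = H(X) - H(X|Y)

Marginal of X (row sums):
  P(X=0) = 5/49 + 2/49 + 5/49 = 12/49
  P(X=1) = 11/49 + 12/49 + 5/49 = 4/7
  P(X=2) = 1/49 + 2/49 + 6/49 = 9/49
H(X) = -[(12/49)·log₂(12/49) + (4/7)·log₂(4/7) + (9/49)·log₂(9/49)]
  = 0.49708 + 0.46135 + 0.44904 = 1.40747 bits

Marginal of Y (column sums):
  P(Y=0) = 5/49 + 11/49 + 1/49 = 17/49
  P(Y=1) = 2/49 + 12/49 + 2/49 = 16/49
  P(Y=2) = 5/49 + 5/49 + 6/49 = 16/49
H(X|Y) = Σ_y P(y)·H(X|Y=y):
  Y=0: P(Y=0) = 17/49, P(X|Y=0) = (5/17, 11/17, 1/17) → H(X|Y=0) = 1.16609
  Y=1: P(Y=1) = 16/49, P(X|Y=1) = (1/8, 3/4, 1/8) → H(X|Y=1) = 1.06128
  Y=2: P(Y=2) = 16/49, P(X|Y=2) = (5/16, 5/16, 3/8) → H(X|Y=2) = 1.57943
H(X|Y) = (17/49)·1.16609 + (16/49)·1.06128 + (16/49)·1.57943 = 1.26683 bits

I(X;Y) = H(X) - H(X|Y) = 1.40747 - 1.26683 = 0.1406 bits

Cross-check via I(X;Y) = H(X) + H(Y) - H(X,Y): computing H(Y) from the column sums and H(X,Y) from the 9 cells in the same way gives H(Y) = 1.58437 bits and H(X,Y) = 2.85120 bits, so
I(X;Y) = 1.40747 + 1.58437 - 2.85120 = 0.1406 bits ✓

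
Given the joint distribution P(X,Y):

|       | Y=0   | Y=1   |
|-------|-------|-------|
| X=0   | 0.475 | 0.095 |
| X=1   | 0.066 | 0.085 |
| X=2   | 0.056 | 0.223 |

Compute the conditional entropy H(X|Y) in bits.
1.1368 bits

H(X|Y) = H(X,Y) - H(Y)

H(X,Y) = -Σ_{x,y} P(x,y) log₂ P(x,y). Per-cell terms -P(x,y)·log₂P(x,y):
  X=0: 0.51015, 0.32261
  X=1: 0.25881, 0.30229
  X=2: 0.23287, 0.48277
Sum of the 6 terms: H(X,Y) = 2.1095 bits

Marginal of Y (column sums):
  P(Y=0) = 0.475 + 0.066 + 0.056 = 0.597
  P(Y=1) = 0.095 + 0.085 + 0.223 = 0.403
H(Y) = -[0.597·log₂(0.597) + 0.403·log₂(0.403)]
  = 0.44429 + 0.52839 = 0.9727 bits

H(X|Y) = H(X,Y) - H(Y) = 2.1095 - 0.9727 = 1.1368 bits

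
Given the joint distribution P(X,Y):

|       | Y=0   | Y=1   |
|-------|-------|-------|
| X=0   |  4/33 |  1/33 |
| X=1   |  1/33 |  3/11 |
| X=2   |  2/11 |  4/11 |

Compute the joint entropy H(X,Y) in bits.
2.1638 bits

H(X,Y) = -Σ_{x,y} P(x,y) log₂ P(x,y). Per-cell terms -P(x,y)·log₂P(x,y):
  X=0: 0.36902, 0.15286
  X=1: 0.15286, 0.51122
  X=2: 0.44717, 0.53070
Sum of the 6 terms: H(X,Y) = 2.1638 bits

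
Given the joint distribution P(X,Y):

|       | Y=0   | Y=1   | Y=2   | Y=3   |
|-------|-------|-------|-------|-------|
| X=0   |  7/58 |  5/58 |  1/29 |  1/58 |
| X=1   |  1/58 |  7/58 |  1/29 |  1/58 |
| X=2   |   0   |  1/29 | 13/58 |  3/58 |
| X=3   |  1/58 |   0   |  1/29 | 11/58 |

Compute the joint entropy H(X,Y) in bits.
3.2748 bits

H(X,Y) = -Σ_{x,y} P(x,y) log₂ P(x,y). Per-cell terms -P(x,y)·log₂P(x,y):
  X=0: 0.36818, 0.30483, 0.16752, 0.10100
  X=1: 0.10100, 0.36818, 0.16752, 0.10100
  X=2: 0.00000, 0.16752, 0.48359, 0.22102
  X=3: 0.10100, 0.00000, 0.16752, 0.45490
  (cells with P = 0 contribute 0)
Sum of the 16 terms: H(X,Y) = 3.2748 bits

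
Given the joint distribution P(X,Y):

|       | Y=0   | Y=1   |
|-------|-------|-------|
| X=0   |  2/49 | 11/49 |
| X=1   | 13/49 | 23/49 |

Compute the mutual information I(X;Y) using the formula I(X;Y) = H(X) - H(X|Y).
0.0311 bits

I(X;Y) = H(X) - H(X|Y)

Marginal of X (row sums):
  P(X=0) = 2/49 + 11/49 = 13/49
  P(X=1) = 13/49 + 23/49 = 36/49
H(X) = -[(13/49)·log₂(13/49) + (36/49)·log₂(36/49)]
  = 0.50787 + 0.32678 = 0.83465 bits

Marginal of Y (column sums):
  P(Y=0) = 2/49 + 13/49 = 15/49
  P(Y=1) = 11/49 + 23/49 = 34/49
H(X|Y) = Σ_y P(y)·H(X|Y=y):
  Y=0: P(Y=0) = 15/49, P(X|Y=0) = (2/15, 13/15) → H(X|Y=0) = 0.56651
  Y=1: P(Y=1) = 34/49, P(X|Y=1) = (11/34, 23/34) → H(X|Y=1) = 0.90818
H(X|Y) = (15/49)·0.56651 + (34/49)·0.90818 = 0.80359 bits

I(X;Y) = H(X) - H(X|Y) = 0.83465 - 0.80359 = 0.0311 bits

Cross-check via I(X;Y) = H(X) + H(Y) - H(X,Y): computing H(Y) from the column sums and H(X,Y) from the 4 cells in the same way gives H(Y) = 0.88865 bits and H(X,Y) = 1.69223 bits, so
I(X;Y) = 0.83465 + 0.88865 - 1.69223 = 0.0311 bits ✓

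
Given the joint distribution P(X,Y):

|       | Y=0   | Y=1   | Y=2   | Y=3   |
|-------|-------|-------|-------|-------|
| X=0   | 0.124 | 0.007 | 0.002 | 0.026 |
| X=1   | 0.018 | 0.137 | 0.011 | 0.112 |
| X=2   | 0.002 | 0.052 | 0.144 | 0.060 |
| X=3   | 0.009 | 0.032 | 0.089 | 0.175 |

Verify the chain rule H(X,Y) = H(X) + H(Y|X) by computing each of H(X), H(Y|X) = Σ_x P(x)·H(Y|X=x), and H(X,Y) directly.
H(X) = 1.9620 bits, H(Y|X) = 1.3955 bits, H(X,Y) = 3.3575 bits

Marginal of X (row sums):
  P(X=0) = 0.124 + 0.007 + 0.002 + 0.026 = 0.159
  P(X=1) = 0.018 + 0.137 + 0.011 + 0.112 = 0.278
  P(X=2) = 0.002 + 0.052 + 0.144 + 0.060 = 0.258
  P(X=3) = 0.009 + 0.032 + 0.089 + 0.175 = 0.305
H(X) = -[0.159·log₂(0.159) + 0.278·log₂(0.278) + 0.258·log₂(0.258) + 0.305·log₂(0.305)]
  = 0.42181 + 0.51342 + 0.50428 + 0.52250 = 1.9620 bits

H(Y|X) = Σ_x P(x)·H(Y|X=x):
  X=0: P(X=0) = 0.159, P(Y|X=0) = (124/159, 7/159, 2/159, 26/159) → H(Y|X=0) = 0.98469
  X=1: P(X=1) = 0.278, P(Y|X=1) = (9/139, 137/278, 11/278, 56/139) → H(Y|X=1) = 1.47158
  X=2: P(X=2) = 0.258, P(Y|X=2) = (1/129, 26/129, 24/43, 10/43) → H(Y|X=2) = 1.47904
  X=3: P(X=3) = 0.305, P(Y|X=3) = (9/305, 32/305, 89/305, 35/61) → H(Y|X=3) = 1.46961
H(Y|X) = 0.159·0.98469 + 0.278·1.47158 + 0.258·1.47904 + 0.305·1.46961 = 1.3955 bits

H(X,Y) = -Σ_{x,y} P(x,y) log₂ P(x,y). Per-cell terms -P(x,y)·log₂P(x,y):
  X=0: 0.37344, 0.05011, 0.01793, 0.13690
  X=1: 0.10433, 0.39288, 0.07157, 0.35374
  X=2: 0.01793, 0.22180, 0.40260, 0.24353
  X=3: 0.06116, 0.15891, 0.31061, 0.44005
Sum of the 16 terms: H(X,Y) = 3.3575 bits

Chain rule check:
  H(X) + H(Y|X) = 1.9620 + 1.3955 = 3.3575 bits
  H(X,Y) = 3.3575 bits
✓ Chain rule verified.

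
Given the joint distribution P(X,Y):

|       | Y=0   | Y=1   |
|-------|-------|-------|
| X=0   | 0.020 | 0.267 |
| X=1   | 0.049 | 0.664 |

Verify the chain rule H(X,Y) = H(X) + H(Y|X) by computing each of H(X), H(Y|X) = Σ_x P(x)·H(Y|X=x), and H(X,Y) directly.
H(X) = 0.8648 bits, H(Y|X) = 0.3622 bits, H(X,Y) = 1.2270 bits

Marginal of X (row sums):
  P(X=0) = 0.020 + 0.267 = 0.287
  P(X=1) = 0.049 + 0.664 = 0.713
H(X) = -[0.287·log₂(0.287) + 0.713·log₂(0.713)]
  = 0.51685 + 0.34796 = 0.8648 bits

H(Y|X) = Σ_x P(x)·H(Y|X=x):
  X=0: P(X=0) = 0.287, P(Y|X=0) = (20/287, 267/287) → H(Y|X=0) = 0.36475
  X=1: P(X=1) = 0.713, P(Y|X=1) = (49/713, 664/713) → H(Y|X=1) = 0.36114
H(Y|X) = 0.287·0.36475 + 0.713·0.36114 = 0.3622 bits

H(X,Y) = -Σ_{x,y} P(x,y) log₂ P(x,y). Per-cell terms -P(x,y)·log₂P(x,y):
  X=0: 0.11288, 0.50866
  X=1: 0.21320, 0.39225
Sum of the 4 terms: H(X,Y) = 1.2270 bits

Chain rule check:
  H(X) + H(Y|X) = 0.8648 + 0.3622 = 1.2270 bits
  H(X,Y) = 1.2270 bits
✓ Chain rule verified.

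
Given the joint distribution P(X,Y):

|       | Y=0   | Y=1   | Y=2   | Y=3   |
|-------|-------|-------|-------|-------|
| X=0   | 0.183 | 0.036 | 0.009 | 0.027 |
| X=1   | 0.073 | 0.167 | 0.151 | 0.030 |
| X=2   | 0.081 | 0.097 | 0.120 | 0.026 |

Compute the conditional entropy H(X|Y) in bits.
1.3553 bits

H(X|Y) = H(X,Y) - H(Y)

H(X,Y) = -Σ_{x,y} P(x,y) log₂ P(x,y). Per-cell terms -P(x,y)·log₂P(x,y):
  X=0: 0.448365, 0.172651, 0.061163, 0.140694
  X=1: 0.275645, 0.431207, 0.411834, 0.151767
  X=2: 0.293701, 0.326490, 0.367067, 0.136899
Sum of the 12 terms: H(X,Y) = 3.217483 bits

Marginal of Y (column sums):
  P(Y=0) = 0.183 + 0.073 + 0.081 = 0.337
  P(Y=1) = 0.036 + 0.167 + 0.097 = 0.300
  P(Y=2) = 0.009 + 0.151 + 0.120 = 0.280
  P(Y=3) = 0.027 + 0.030 + 0.026 = 0.083
H(Y) = -[0.337·log₂(0.337) + 0.300·log₂(0.300) + 0.280·log₂(0.280) + 0.083·log₂(0.083)]
  = 0.528813 + 0.521090 + 0.514220 + 0.298032 = 1.862155 bits

H(X|Y) = H(X,Y) - H(Y) = 3.217483 - 1.862155 = 1.3553 bits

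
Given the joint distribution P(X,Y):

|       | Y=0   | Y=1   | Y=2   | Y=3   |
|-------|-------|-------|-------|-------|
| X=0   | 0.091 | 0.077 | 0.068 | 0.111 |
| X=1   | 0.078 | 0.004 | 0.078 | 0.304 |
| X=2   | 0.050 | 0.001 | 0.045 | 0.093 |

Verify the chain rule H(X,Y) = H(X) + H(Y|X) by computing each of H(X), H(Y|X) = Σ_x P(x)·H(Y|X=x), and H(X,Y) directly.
H(X) = 1.4982 bits, H(Y|X) = 1.5914 bits, H(X,Y) = 3.0895 bits

Marginal of X (row sums):
  P(X=0) = 0.091 + 0.077 + 0.068 + 0.111 = 0.347
  P(X=1) = 0.078 + 0.004 + 0.078 + 0.304 = 0.464
  P(X=2) = 0.050 + 0.001 + 0.045 + 0.093 = 0.189
H(X) = -[0.347·log₂(0.347) + 0.464·log₂(0.464) + 0.189·log₂(0.189)]
  = 0.529866 + 0.514021 + 0.454269 = 1.4982 bits

H(Y|X) = Σ_x P(x)·H(Y|X=x):
  X=0: P(X=0) = 0.347, P(Y|X=0) = (91/347, 77/347, 68/347, 111/347) → H(Y|X=0) = 1.975162
  X=1: P(X=1) = 0.464, P(Y|X=1) = (39/232, 1/116, 39/232, 19/29) → H(Y|X=1) = 1.323729
  X=2: P(X=2) = 0.189, P(Y|X=2) = (50/189, 1/189, 5/21, 31/63) → H(Y|X=2) = 1.543893
H(Y|X) = 0.347·1.975162 + 0.464·1.323729 + 0.189·1.543893 = 1.5914 bits

H(X,Y) = -Σ_{x,y} P(x,y) log₂ P(x,y). Per-cell terms -P(x,y)·log₂P(x,y):
  X=0: 0.314677, 0.284823, 0.263726, 0.352022
  X=1: 0.287070, 0.031863, 0.287070, 0.522228
  X=2: 0.216096, 0.009966, 0.201327, 0.318676
Sum of the 12 terms: H(X,Y) = 3.0895 bits

Chain rule check:
  H(X) + H(Y|X) = 1.4982 + 1.5914 = 3.0896 bits
  H(X,Y) = 3.0895 bits
✓ Chain rule verified (Δ = 0.0001 is 4-dp rounding noise: each of the three values was rounded independently).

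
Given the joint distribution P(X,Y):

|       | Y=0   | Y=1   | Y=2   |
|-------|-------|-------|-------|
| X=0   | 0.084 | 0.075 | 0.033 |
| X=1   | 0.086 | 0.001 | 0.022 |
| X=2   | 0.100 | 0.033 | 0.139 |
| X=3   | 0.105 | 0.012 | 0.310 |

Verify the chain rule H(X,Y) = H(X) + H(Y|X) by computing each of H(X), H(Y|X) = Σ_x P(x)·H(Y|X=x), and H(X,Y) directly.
H(X) = 1.8408 bits, H(Y|X) = 1.1697 bits, H(X,Y) = 3.0104 bits

Marginal of X (row sums):
  P(X=0) = 0.084 + 0.075 + 0.033 = 0.192
  P(X=1) = 0.086 + 0.001 + 0.022 = 0.109
  P(X=2) = 0.100 + 0.033 + 0.139 = 0.272
  P(X=3) = 0.105 + 0.012 + 0.310 = 0.427
H(X) = -[0.192·log₂(0.192) + 0.109·log₂(0.109) + 0.272·log₂(0.272) + 0.427·log₂(0.427)]
  = 0.45712 + 0.34854 + 0.51090 + 0.52422 = 1.8408 bits

H(Y|X) = Σ_x P(x)·H(Y|X=x):
  X=0: P(X=0) = 0.192, P(Y|X=0) = (7/16, 25/64, 11/64) → H(Y|X=0) = 1.48819
  X=1: P(X=1) = 0.109, P(Y|X=1) = (86/109, 1/109, 22/109) → H(Y|X=1) = 0.79785
  X=2: P(X=2) = 0.272, P(Y|X=2) = (25/68, 33/272, 139/272) → H(Y|X=2) = 1.39488
  X=3: P(X=3) = 0.427, P(Y|X=3) = (15/61, 12/427, 310/427) → H(Y|X=3) = 0.97787
H(Y|X) = 0.192·1.48819 + 0.109·0.79785 + 0.272·1.39488 + 0.427·0.97787 = 1.1697 bits

H(X,Y) = -Σ_{x,y} P(x,y) log₂ P(x,y). Per-cell terms -P(x,y)·log₂P(x,y):
  X=0: 0.30017, 0.28027, 0.16241
  X=1: 0.30440, 0.00997, 0.12114
  X=2: 0.33219, 0.16241, 0.39571
  X=3: 0.34141, 0.07657, 0.52379
Sum of the 12 terms: H(X,Y) = 3.0104 bits

Chain rule check:
  H(X) + H(Y|X) = 1.8408 + 1.1697 = 3.0105 bits
  H(X,Y) = 3.0104 bits
✓ Chain rule verified (Δ = 0.0001 is 4-dp rounding noise: each of the three values was rounded independently).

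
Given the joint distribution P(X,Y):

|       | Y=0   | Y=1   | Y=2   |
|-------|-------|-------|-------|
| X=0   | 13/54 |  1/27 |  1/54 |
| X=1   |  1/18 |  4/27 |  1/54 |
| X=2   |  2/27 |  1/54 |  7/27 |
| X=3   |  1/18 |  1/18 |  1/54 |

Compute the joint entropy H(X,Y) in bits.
2.9832 bits

H(X,Y) = -Σ_{x,y} P(x,y) log₂ P(x,y). Per-cell terms -P(x,y)·log₂P(x,y):
  X=0: 0.494589, 0.176107, 0.106572
  X=1: 0.231663, 0.408131, 0.106572
  X=2: 0.278140, 0.106572, 0.504916
  X=3: 0.231663, 0.231663, 0.106572
Sum of the 12 terms: H(X,Y) = 2.9832 bits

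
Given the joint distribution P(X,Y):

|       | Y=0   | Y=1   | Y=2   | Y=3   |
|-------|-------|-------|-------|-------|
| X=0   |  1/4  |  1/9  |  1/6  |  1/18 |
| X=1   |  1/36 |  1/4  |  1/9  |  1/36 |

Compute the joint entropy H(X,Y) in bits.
2.6541 bits

H(X,Y) = -Σ_{x,y} P(x,y) log₂ P(x,y). Per-cell terms -P(x,y)·log₂P(x,y):
  X=0: 0.5000, 0.3522, 0.4308, 0.2317
  X=1: 0.1436, 0.5000, 0.3522, 0.1436
Sum of the 8 terms: H(X,Y) = 2.6541 bits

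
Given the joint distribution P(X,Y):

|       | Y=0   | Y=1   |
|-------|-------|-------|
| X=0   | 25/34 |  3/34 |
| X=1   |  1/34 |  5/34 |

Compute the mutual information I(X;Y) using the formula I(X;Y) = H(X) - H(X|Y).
0.2679 bits

I(X;Y) = H(X) - H(X|Y)

Marginal of X (row sums):
  P(X=0) = 25/34 + 3/34 = 14/17
  P(X=1) = 1/34 + 5/34 = 3/17
H(X) = -[(14/17)·log₂(14/17) + (3/17)·log₂(3/17)]
  = 0.230677 + 0.441618 = 0.672295 bits

Marginal of Y (column sums):
  P(Y=0) = 25/34 + 1/34 = 13/17
  P(Y=1) = 3/34 + 5/34 = 4/17
H(X|Y) = Σ_y P(y)·H(X|Y=y):
  Y=0: P(Y=0) = 13/17, P(X|Y=0) = (25/26, 1/26) → H(X|Y=0) = 0.235193
  Y=1: P(Y=1) = 4/17, P(X|Y=1) = (3/8, 5/8) → H(X|Y=1) = 0.954434
H(X|Y) = (13/17)·0.235193 + (4/17)·0.954434 = 0.404426 bits

I(X;Y) = H(X) - H(X|Y) = 0.672295 - 0.404426 = 0.2679 bits

Cross-check via I(X;Y) = H(X) + H(Y) - H(X,Y): computing H(Y) from the column sums and H(X,Y) from the 4 cells in the same way gives H(Y) = 0.787127 bits and H(X,Y) = 1.191553 bits, so
I(X;Y) = 0.672295 + 0.787127 - 1.191553 = 0.2679 bits ✓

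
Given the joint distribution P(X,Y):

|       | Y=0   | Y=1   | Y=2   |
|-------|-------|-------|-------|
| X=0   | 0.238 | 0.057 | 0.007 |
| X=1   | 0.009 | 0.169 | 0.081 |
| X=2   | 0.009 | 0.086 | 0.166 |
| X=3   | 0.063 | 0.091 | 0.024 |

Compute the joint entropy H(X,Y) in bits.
3.0576 bits

H(X,Y) = -Σ_{x,y} P(x,y) log₂ P(x,y). Per-cell terms -P(x,y)·log₂P(x,y):
  X=0: 0.49289, 0.23557, 0.05011
  X=1: 0.06116, 0.43347, 0.29370
  X=2: 0.06116, 0.30440, 0.43006
  X=3: 0.25128, 0.31468, 0.12914
Sum of the 12 terms: H(X,Y) = 3.0576 bits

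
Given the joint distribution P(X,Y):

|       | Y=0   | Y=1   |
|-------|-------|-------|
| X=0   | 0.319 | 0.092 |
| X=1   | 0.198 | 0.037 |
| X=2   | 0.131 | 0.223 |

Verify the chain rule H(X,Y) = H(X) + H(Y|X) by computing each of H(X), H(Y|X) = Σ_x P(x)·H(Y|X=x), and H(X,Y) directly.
H(X) = 1.5486 bits, H(Y|X) = 0.7995 bits, H(X,Y) = 2.3480 bits

Marginal of X (row sums):
  P(X=0) = 0.319 + 0.092 = 0.411
  P(X=1) = 0.198 + 0.037 = 0.235
  P(X=2) = 0.131 + 0.223 = 0.354
H(X) = -[0.411·log₂(0.411) + 0.235·log₂(0.235) + 0.354·log₂(0.354)]
  = 0.5272 + 0.4910 + 0.5304 = 1.5486 bits

H(Y|X) = Σ_x P(x)·H(Y|X=x):
  X=0: P(X=0) = 0.411, P(Y|X=0) = (319/411, 92/411) → H(Y|X=0) = 0.7671
  X=1: P(X=1) = 0.235, P(Y|X=1) = (198/235, 37/235) → H(Y|X=1) = 0.6282
  X=2: P(X=2) = 0.354, P(Y|X=2) = (131/354, 223/354) → H(Y|X=2) = 0.9507
H(Y|X) = 0.411·0.7671 + 0.235·0.6282 + 0.354·0.9507 = 0.7995 bits

H(X,Y) = -Σ_{x,y} P(x,y) log₂ P(x,y). Per-cell terms -P(x,y)·log₂P(x,y):
  X=0: 0.5258, 0.3167
  X=1: 0.4626, 0.1760
  X=2: 0.3841, 0.4828
Sum of the 6 terms: H(X,Y) = 2.3480 bits

Chain rule check:
  H(X) + H(Y|X) = 1.5486 + 0.7995 = 2.3481 bits
  H(X,Y) = 2.3480 bits
✓ Chain rule verified (Δ = 0.0001 is 4-dp rounding noise: each of the three values was rounded independently).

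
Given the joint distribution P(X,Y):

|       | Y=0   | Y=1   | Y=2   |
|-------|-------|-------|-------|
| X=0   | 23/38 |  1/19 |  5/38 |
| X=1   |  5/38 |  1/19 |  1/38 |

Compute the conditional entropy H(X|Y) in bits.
0.7067 bits

H(X|Y) = H(X,Y) - H(Y)

H(X,Y) = -Σ_{x,y} P(x,y) log₂ P(x,y). Per-cell terms -P(x,y)·log₂P(x,y):
  X=0: 0.4384, 0.2236, 0.3850
  X=1: 0.3850, 0.2236, 0.1381
Sum of the 6 terms: H(X,Y) = 1.7937 bits

Marginal of Y (column sums):
  P(Y=0) = 23/38 + 5/38 = 14/19
  P(Y=1) = 1/19 + 1/19 = 2/19
  P(Y=2) = 5/38 + 1/38 = 3/19
H(Y) = -[(14/19)·log₂(14/19) + (2/19)·log₂(2/19) + (3/19)·log₂(3/19)]
  = 0.3246 + 0.3419 + 0.4205 = 1.0870 bits

H(X|Y) = H(X,Y) - H(Y) = 1.7937 - 1.0870 = 0.7067 bits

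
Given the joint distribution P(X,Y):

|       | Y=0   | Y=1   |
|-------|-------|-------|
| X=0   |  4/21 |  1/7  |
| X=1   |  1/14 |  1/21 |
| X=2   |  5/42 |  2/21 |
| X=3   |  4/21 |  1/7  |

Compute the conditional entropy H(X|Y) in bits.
1.8979 bits

H(X|Y) = H(X,Y) - H(Y)

H(X,Y) = -Σ_{x,y} P(x,y) log₂ P(x,y). Per-cell terms -P(x,y)·log₂P(x,y):
  X=0: 0.45568, 0.40105
  X=1: 0.27195, 0.20916
  X=2: 0.36552, 0.32308
  X=3: 0.45568, 0.40105
Sum of the 8 terms: H(X,Y) = 2.88317 bits

Marginal of Y (column sums):
  P(Y=0) = 4/21 + 1/14 + 5/42 + 4/21 = 4/7
  P(Y=1) = 1/7 + 1/21 + 2/21 + 1/7 = 3/7
H(Y) = -[(4/7)·log₂(4/7) + (3/7)·log₂(3/7)]
  = 0.46135 + 0.52388 = 0.98523 bits

H(X|Y) = H(X,Y) - H(Y) = 2.88317 - 0.98523 = 1.8979 bits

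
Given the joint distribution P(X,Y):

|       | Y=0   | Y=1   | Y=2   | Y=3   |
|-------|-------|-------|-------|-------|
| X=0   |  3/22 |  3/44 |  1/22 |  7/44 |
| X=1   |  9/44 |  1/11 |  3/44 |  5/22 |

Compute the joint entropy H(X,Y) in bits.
2.8135 bits

H(X,Y) = -Σ_{x,y} P(x,y) log₂ P(x,y). Per-cell terms -P(x,y)·log₂P(x,y):
  X=0: 0.39197, 0.26417, 0.20270, 0.42192
  X=1: 0.46831, 0.31449, 0.26417, 0.48580
Sum of the 8 terms: H(X,Y) = 2.8135 bits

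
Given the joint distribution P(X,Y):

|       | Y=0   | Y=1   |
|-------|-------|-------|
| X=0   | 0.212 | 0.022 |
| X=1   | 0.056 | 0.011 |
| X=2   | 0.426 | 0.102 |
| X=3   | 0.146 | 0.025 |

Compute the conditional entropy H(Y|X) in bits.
0.6249 bits

H(Y|X) = H(X,Y) - H(X)

H(X,Y) = -Σ_{x,y} P(x,y) log₂ P(x,y). Per-cell terms -P(x,y)·log₂P(x,y):
  X=0: 0.47443, 0.12114
  X=1: 0.23287, 0.07157
  X=2: 0.52444, 0.33592
  X=3: 0.40529, 0.13305
Sum of the 8 terms: H(X,Y) = 2.2987 bits

Marginal of X (row sums):
  P(X=0) = 0.212 + 0.022 = 0.234
  P(X=1) = 0.056 + 0.011 = 0.067
  P(X=2) = 0.426 + 0.102 = 0.528
  P(X=3) = 0.146 + 0.025 = 0.171
H(X) = -[0.234·log₂(0.234) + 0.067·log₂(0.067) + 0.528·log₂(0.528) + 0.171·log₂(0.171)]
  = 0.49033 + 0.26128 + 0.48649 + 0.43570 = 1.6738 bits

H(Y|X) = H(X,Y) - H(X) = 2.2987 - 1.6738 = 0.6249 bits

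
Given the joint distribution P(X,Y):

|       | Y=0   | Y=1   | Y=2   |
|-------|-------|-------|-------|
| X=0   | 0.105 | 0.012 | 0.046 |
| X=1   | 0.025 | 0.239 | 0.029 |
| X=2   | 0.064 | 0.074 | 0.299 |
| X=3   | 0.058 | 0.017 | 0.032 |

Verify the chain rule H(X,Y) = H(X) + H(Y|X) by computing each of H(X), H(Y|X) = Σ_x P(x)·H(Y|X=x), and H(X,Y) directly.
H(X) = 1.8124 bits, H(Y|X) = 1.1343 bits, H(X,Y) = 2.9467 bits

Marginal of X (row sums):
  P(X=0) = 0.105 + 0.012 + 0.046 = 0.163
  P(X=1) = 0.025 + 0.239 + 0.029 = 0.293
  P(X=2) = 0.064 + 0.074 + 0.299 = 0.437
  P(X=3) = 0.058 + 0.017 + 0.032 = 0.107
H(X) = -[0.163·log₂(0.163) + 0.293·log₂(0.293) + 0.437·log₂(0.437) + 0.107·log₂(0.107)]
  = 0.42658 + 0.51891 + 0.52191 + 0.34500 = 1.8124 bits

H(Y|X) = Σ_x P(x)·H(Y|X=x):
  X=0: P(X=0) = 0.163, P(Y|X=0) = (105/163, 12/163, 46/163) → H(Y|X=0) = 1.20088
  X=1: P(X=1) = 0.293, P(Y|X=1) = (25/293, 239/293, 29/293) → H(Y|X=1) = 0.87296
  X=2: P(X=2) = 0.437, P(Y|X=2) = (64/437, 74/437, 13/19) → H(Y|X=2) = 1.21434
  X=3: P(X=3) = 0.107, P(Y|X=3) = (58/107, 17/107, 32/107) → H(Y|X=3) = 1.42138
H(Y|X) = 0.163·1.20088 + 0.293·0.87296 + 0.437·1.21434 + 0.107·1.42138 = 1.1343 bits

H(X,Y) = -Σ_{x,y} P(x,y) log₂ P(x,y). Per-cell terms -P(x,y)·log₂P(x,y):
  X=0: 0.34141, 0.07657, 0.20434
  X=1: 0.13305, 0.49352, 0.14813
  X=2: 0.25381, 0.27797, 0.52079
  X=3: 0.23825, 0.09993, 0.15891
Sum of the 12 terms: H(X,Y) = 2.9467 bits

Chain rule check:
  H(X) + H(Y|X) = 1.8124 + 1.1343 = 2.9467 bits
  H(X,Y) = 2.9467 bits
✓ Chain rule verified.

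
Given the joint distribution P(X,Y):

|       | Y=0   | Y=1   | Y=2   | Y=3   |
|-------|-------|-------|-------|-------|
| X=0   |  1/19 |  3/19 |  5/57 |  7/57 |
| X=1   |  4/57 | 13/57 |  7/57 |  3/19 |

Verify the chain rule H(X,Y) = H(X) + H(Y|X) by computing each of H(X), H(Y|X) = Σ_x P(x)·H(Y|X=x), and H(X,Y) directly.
H(X) = 0.9819 bits, H(Y|X) = 1.8890 bits, H(X,Y) = 2.8709 bits

Marginal of X (row sums):
  P(X=0) = 1/19 + 3/19 + 5/57 + 7/57 = 8/19
  P(X=1) = 4/57 + 13/57 + 7/57 + 3/19 = 11/19
H(X) = -[(8/19)·log₂(8/19) + (11/19)·log₂(11/19)]
  = 0.52544 + 0.45650 = 0.9819 bits

H(Y|X) = Σ_x P(x)·H(Y|X=x):
  X=0: P(X=0) = 8/19, P(Y|X=0) = (1/8, 3/8, 5/24, 7/24) → H(Y|X=0) = 1.89557
  X=1: P(X=1) = 11/19, P(Y|X=1) = (4/33, 13/33, 7/33, 3/11) → H(Y|X=1) = 1.88420
H(Y|X) = (8/19)·1.89557 + (11/19)·1.88420 = 1.8890 bits

H(X,Y) = -Σ_{x,y} P(x,y) log₂ P(x,y). Per-cell terms -P(x,y)·log₂P(x,y):
  X=0: 0.22358, 0.42047, 0.30798, 0.37156
  X=1: 0.26897, 0.48635, 0.37156, 0.42047
Sum of the 8 terms: H(X,Y) = 2.8709 bits

Chain rule check:
  H(X) + H(Y|X) = 0.9819 + 1.8890 = 2.8709 bits
  H(X,Y) = 2.8709 bits
✓ Chain rule verified.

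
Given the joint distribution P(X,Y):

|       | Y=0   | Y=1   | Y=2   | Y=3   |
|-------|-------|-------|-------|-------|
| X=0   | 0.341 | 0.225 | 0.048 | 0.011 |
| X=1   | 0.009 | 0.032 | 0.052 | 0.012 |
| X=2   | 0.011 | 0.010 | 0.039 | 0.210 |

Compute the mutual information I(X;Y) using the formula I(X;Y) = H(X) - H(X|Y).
0.5928 bits

I(X;Y) = H(X) - H(X|Y)

Marginal of X (row sums):
  P(X=0) = 0.341 + 0.225 + 0.048 + 0.011 = 0.625
  P(X=1) = 0.009 + 0.032 + 0.052 + 0.012 = 0.105
  P(X=2) = 0.011 + 0.010 + 0.039 + 0.210 = 0.270
H(X) = -[0.625·log₂(0.625) + 0.105·log₂(0.105) + 0.270·log₂(0.270)]
  = 0.423795 + 0.341412 + 0.510022 = 1.27523 bits

Marginal of Y (column sums):
  P(Y=0) = 0.341 + 0.009 + 0.011 = 0.361
  P(Y=1) = 0.225 + 0.032 + 0.010 = 0.267
  P(Y=2) = 0.048 + 0.052 + 0.039 = 0.139
  P(Y=3) = 0.011 + 0.012 + 0.210 = 0.233
H(X|Y) = Σ_y P(y)·H(X|Y=y):
  Y=0: P(Y=0) = 0.361, P(X|Y=0) = (341/361, 9/361, 11/361) → H(X|Y=0) = 0.363915
  Y=1: P(Y=1) = 0.267, P(X|Y=1) = (75/89, 32/267, 10/267) → H(X|Y=1) = 0.752381
  Y=2: P(Y=2) = 0.139, P(X|Y=2) = (48/139, 52/139, 39/139) → H(X|Y=2) = 1.574828
  Y=3: P(Y=3) = 0.233, P(X|Y=3) = (11/233, 12/233, 210/233) → H(X|Y=3) = 0.563479
H(X|Y) = 0.361·0.363915 + 0.267·0.752381 + 0.139·1.574828 + 0.233·0.563479 = 0.68245 bits

I(X;Y) = H(X) - H(X|Y) = 1.27523 - 0.68245 = 0.5928 bits

Cross-check via I(X;Y) = H(X) + H(Y) - H(X,Y): computing H(Y) from the column sums and H(X,Y) from the 12 cells in the same way gives H(Y) = 1.92469 bits and H(X,Y) = 2.60714 bits, so
I(X;Y) = 1.27523 + 1.92469 - 2.60714 = 0.5928 bits ✓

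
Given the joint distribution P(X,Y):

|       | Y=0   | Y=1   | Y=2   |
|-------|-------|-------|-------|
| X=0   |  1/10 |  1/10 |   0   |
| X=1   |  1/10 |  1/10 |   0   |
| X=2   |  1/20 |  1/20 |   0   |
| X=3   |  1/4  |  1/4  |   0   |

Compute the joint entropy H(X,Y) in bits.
2.7610 bits

H(X,Y) = -Σ_{x,y} P(x,y) log₂ P(x,y). Per-cell terms -P(x,y)·log₂P(x,y):
  X=0: 0.3322, 0.3322, 0.0000
  X=1: 0.3322, 0.3322, 0.0000
  X=2: 0.2161, 0.2161, 0.0000
  X=3: 0.5000, 0.5000, 0.0000
  (cells with P = 0 contribute 0)
Sum of the 12 terms: H(X,Y) = 2.7610 bits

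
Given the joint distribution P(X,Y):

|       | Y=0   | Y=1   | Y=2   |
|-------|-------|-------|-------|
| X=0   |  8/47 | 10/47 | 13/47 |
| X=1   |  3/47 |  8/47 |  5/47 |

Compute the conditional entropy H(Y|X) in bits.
1.5296 bits

H(Y|X) = H(X,Y) - H(X)

H(X,Y) = -Σ_{x,y} P(x,y) log₂ P(x,y). Per-cell terms -P(x,y)·log₂P(x,y):
  X=0: 0.43482, 0.47503, 0.51285
  X=1: 0.25338, 0.43482, 0.34390
Sum of the 6 terms: H(X,Y) = 2.4548 bits

Marginal of X (row sums):
  P(X=0) = 8/47 + 10/47 + 13/47 = 31/47
  P(X=1) = 3/47 + 8/47 + 5/47 = 16/47
H(X) = -[(31/47)·log₂(31/47) + (16/47)·log₂(16/47)]
  = 0.39600 + 0.52922 = 0.9252 bits

H(Y|X) = H(X,Y) - H(X) = 2.4548 - 0.9252 = 1.5296 bits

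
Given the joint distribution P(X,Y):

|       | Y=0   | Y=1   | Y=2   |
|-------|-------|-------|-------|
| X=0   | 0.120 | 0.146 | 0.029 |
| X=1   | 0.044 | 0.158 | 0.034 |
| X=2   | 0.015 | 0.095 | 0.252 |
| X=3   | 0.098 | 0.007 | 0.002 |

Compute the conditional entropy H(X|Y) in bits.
1.4499 bits

H(X|Y) = H(X,Y) - H(Y)

H(X,Y) = -Σ_{x,y} P(x,y) log₂ P(x,y). Per-cell terms -P(x,y)·log₂P(x,y):
  X=0: 0.3671, 0.4053, 0.1481
  X=1: 0.1983, 0.4206, 0.1659
  X=2: 0.0909, 0.3226, 0.5011
  X=3: 0.3284, 0.0501, 0.0179
Sum of the 12 terms: H(X,Y) = 3.0163 bits

Marginal of Y (column sums):
  P(Y=0) = 0.120 + 0.044 + 0.015 + 0.098 = 0.277
  P(Y=1) = 0.146 + 0.158 + 0.095 + 0.007 = 0.406
  P(Y=2) = 0.029 + 0.034 + 0.252 + 0.002 = 0.317
H(Y) = -[0.277·log₂(0.277) + 0.406·log₂(0.406) + 0.317·log₂(0.317)]
  = 0.5130 + 0.5280 + 0.5254 = 1.5664 bits

H(X|Y) = H(X,Y) - H(Y) = 3.0163 - 1.5664 = 1.4499 bits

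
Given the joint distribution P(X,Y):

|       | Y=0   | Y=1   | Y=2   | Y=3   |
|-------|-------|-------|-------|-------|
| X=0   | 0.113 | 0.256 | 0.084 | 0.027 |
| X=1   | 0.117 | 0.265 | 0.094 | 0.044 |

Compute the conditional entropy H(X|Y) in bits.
0.9965 bits

H(X|Y) = H(X,Y) - H(Y)

H(X,Y) = -Σ_{x,y} P(x,y) log₂ P(x,y). Per-cell terms -P(x,y)·log₂P(x,y):
  X=0: 0.35545, 0.50324, 0.30017, 0.14069
  X=1: 0.36216, 0.50772, 0.32065, 0.19828
Sum of the 8 terms: H(X,Y) = 2.6884 bits

Marginal of Y (column sums):
  P(Y=0) = 0.113 + 0.117 = 0.230
  P(Y=1) = 0.256 + 0.265 = 0.521
  P(Y=2) = 0.084 + 0.094 = 0.178
  P(Y=3) = 0.027 + 0.044 = 0.071
H(Y) = -[0.230·log₂(0.230) + 0.521·log₂(0.521) + 0.178·log₂(0.178) + 0.071·log₂(0.071)]
  = 0.48767 + 0.49008 + 0.44323 + 0.27094 = 1.6919 bits

H(X|Y) = H(X,Y) - H(Y) = 2.6884 - 1.6919 = 0.9965 bits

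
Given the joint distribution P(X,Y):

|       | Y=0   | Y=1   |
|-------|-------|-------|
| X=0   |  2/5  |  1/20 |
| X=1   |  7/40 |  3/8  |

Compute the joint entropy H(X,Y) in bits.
1.7156 bits

H(X,Y) = -Σ_{x,y} P(x,y) log₂ P(x,y). Per-cell terms -P(x,y)·log₂P(x,y):
  X=0: 0.5288, 0.2161
  X=1: 0.4401, 0.5306
Sum of the 4 terms: H(X,Y) = 1.7156 bits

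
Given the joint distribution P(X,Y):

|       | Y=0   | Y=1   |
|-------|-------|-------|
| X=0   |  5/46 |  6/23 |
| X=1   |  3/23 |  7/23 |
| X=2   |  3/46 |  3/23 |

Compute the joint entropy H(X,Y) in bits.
2.3995 bits

H(X,Y) = -Σ_{x,y} P(x,y) log₂ P(x,y). Per-cell terms -P(x,y)·log₂P(x,y):
  X=0: 0.3480, 0.5057
  X=1: 0.3833, 0.5223
  X=2: 0.2569, 0.3833
Sum of the 6 terms: H(X,Y) = 2.3995 bits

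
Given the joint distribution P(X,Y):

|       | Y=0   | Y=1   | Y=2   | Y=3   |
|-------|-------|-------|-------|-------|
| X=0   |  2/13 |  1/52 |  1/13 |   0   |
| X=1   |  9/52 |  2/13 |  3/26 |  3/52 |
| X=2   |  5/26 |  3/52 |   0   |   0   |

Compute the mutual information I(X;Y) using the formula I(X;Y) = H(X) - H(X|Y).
0.2191 bits

I(X;Y) = H(X) - H(X|Y)

Marginal of X (row sums):
  P(X=0) = 2/13 + 1/52 + 1/13 + 0 = 1/4
  P(X=1) = 9/52 + 2/13 + 3/26 + 3/52 = 1/2
  P(X=2) = 5/26 + 3/52 + 0 + 0 = 1/4
H(X) = -[(1/4)·log₂(1/4) + (1/2)·log₂(1/2) + (1/4)·log₂(1/4)]
  = 0.5000 + 0.5000 + 0.5000 = 1.5000 bits

Marginal of Y (column sums):
  P(Y=0) = 2/13 + 9/52 + 5/26 = 27/52
  P(Y=1) = 1/52 + 2/13 + 3/52 = 3/13
  P(Y=2) = 1/13 + 3/26 + 0 = 5/26
  P(Y=3) = 0 + 3/52 + 0 = 3/52
H(X|Y) = Σ_y P(y)·H(X|Y=y):
  Y=0: P(Y=0) = 27/52, P(X|Y=0) = (8/27, 1/3, 10/27) → H(X|Y=0) = 1.5790
  Y=1: P(Y=1) = 3/13, P(X|Y=1) = (1/12, 2/3, 1/4) → H(X|Y=1) = 1.1887
  Y=2: P(Y=2) = 5/26, P(X|Y=2) = (2/5, 3/5, 0) → H(X|Y=2) = 0.9710
  Y=3: P(Y=3) = 3/52, P(X|Y=3) = (0, 1, 0) → H(X|Y=3) = 0.0000
H(X|Y) = (27/52)·1.5790 + (3/13)·1.1887 + (5/26)·0.9710 + (3/52)·0.0000 = 1.2809 bits

I(X;Y) = H(X) - H(X|Y) = 1.5000 - 1.2809 = 0.2191 bits

Cross-check via I(X;Y) = H(X) + H(Y) - H(X,Y): computing H(Y) from the column sums and H(X,Y) from the 12 cells in the same way gives H(Y) = 1.6740 bits and H(X,Y) = 2.9549 bits, so
I(X;Y) = 1.5000 + 1.6740 - 2.9549 = 0.2191 bits ✓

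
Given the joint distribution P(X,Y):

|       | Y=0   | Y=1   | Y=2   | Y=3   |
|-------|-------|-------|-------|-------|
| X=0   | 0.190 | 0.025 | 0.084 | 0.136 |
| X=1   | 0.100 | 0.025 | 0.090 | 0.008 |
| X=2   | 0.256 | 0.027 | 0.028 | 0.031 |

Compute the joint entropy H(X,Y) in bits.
3.0572 bits

H(X,Y) = -Σ_{x,y} P(x,y) log₂ P(x,y). Per-cell terms -P(x,y)·log₂P(x,y):
  X=0: 0.4552, 0.1330, 0.3002, 0.3915
  X=1: 0.3322, 0.1330, 0.3127, 0.0557
  X=2: 0.5032, 0.1407, 0.1444, 0.1554
Sum of the 12 terms: H(X,Y) = 3.0572 bits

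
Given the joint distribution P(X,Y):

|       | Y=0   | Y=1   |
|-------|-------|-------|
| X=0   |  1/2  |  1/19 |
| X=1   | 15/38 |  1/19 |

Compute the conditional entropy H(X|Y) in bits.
0.9910 bits

H(X|Y) = H(X,Y) - H(Y)

H(X,Y) = -Σ_{x,y} P(x,y) log₂ P(x,y). Per-cell terms -P(x,y)·log₂P(x,y):
  X=0: 0.50000, 0.22358
  X=1: 0.52936, 0.22358
Sum of the 4 terms: H(X,Y) = 1.4765 bits

Marginal of Y (column sums):
  P(Y=0) = 1/2 + 15/38 = 17/19
  P(Y=1) = 1/19 + 1/19 = 2/19
H(Y) = -[(17/19)·log₂(17/19) + (2/19)·log₂(2/19)]
  = 0.14357 + 0.34189 = 0.4855 bits

H(X|Y) = H(X,Y) - H(Y) = 1.4765 - 0.4855 = 0.9910 bits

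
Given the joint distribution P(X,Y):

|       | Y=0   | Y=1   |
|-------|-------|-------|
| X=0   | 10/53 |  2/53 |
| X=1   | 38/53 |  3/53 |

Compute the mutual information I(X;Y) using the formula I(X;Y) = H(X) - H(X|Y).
0.0115 bits

I(X;Y) = H(X) - H(X|Y)

Marginal of X (row sums):
  P(X=0) = 10/53 + 2/53 = 12/53
  P(X=1) = 38/53 + 3/53 = 41/53
H(X) = -[(12/53)·log₂(12/53) + (41/53)·log₂(41/53)]
  = 0.48520 + 0.28651 = 0.7717 bits

Marginal of Y (column sums):
  P(Y=0) = 10/53 + 38/53 = 48/53
  P(Y=1) = 2/53 + 3/53 = 5/53
H(X|Y) = Σ_y P(y)·H(X|Y=y):
  Y=0: P(Y=0) = 48/53, P(X|Y=0) = (5/24, 19/24) → H(X|Y=0) = 0.73828
  Y=1: P(Y=1) = 5/53, P(X|Y=1) = (2/5, 3/5) → H(X|Y=1) = 0.97095
H(X|Y) = (48/53)·0.73828 + (5/53)·0.97095 = 0.7602 bits

I(X;Y) = H(X) - H(X|Y) = 0.7717 - 0.7602 = 0.0115 bits

Cross-check via I(X;Y) = H(X) + H(Y) - H(X,Y): computing H(Y) from the column sums and H(X,Y) from the 4 cells in the same way gives H(Y) = 0.4508 bits and H(X,Y) = 1.2110 bits, so
I(X;Y) = 0.7717 + 0.4508 - 1.2110 = 0.0115 bits ✓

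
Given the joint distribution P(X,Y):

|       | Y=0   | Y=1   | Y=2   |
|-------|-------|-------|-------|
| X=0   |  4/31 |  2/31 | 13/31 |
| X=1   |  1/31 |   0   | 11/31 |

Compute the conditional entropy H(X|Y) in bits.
0.8868 bits

H(X|Y) = H(X,Y) - H(Y)

H(X,Y) = -Σ_{x,y} P(x,y) log₂ P(x,y). Per-cell terms -P(x,y)·log₂P(x,y):
  X=0: 0.38119, 0.25511, 0.52577
  X=1: 0.15981, 0.00000, 0.53040
  (cells with P = 0 contribute 0)
Sum of the 6 terms: H(X,Y) = 1.8523 bits

Marginal of Y (column sums):
  P(Y=0) = 4/31 + 1/31 = 5/31
  P(Y=1) = 2/31 + 0 = 2/31
  P(Y=2) = 13/31 + 11/31 = 24/31
H(Y) = -[(5/31)·log₂(5/31) + (2/31)·log₂(2/31) + (24/31)·log₂(24/31)]
  = 0.42456 + 0.25511 + 0.28586 = 0.9655 bits

H(X|Y) = H(X,Y) - H(Y) = 1.8523 - 0.9655 = 0.8868 bits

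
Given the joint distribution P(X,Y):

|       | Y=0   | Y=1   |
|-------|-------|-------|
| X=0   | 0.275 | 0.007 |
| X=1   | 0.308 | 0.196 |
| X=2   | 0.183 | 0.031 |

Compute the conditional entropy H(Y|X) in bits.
0.6609 bits

H(Y|X) = H(X,Y) - H(X)

H(X,Y) = -Σ_{x,y} P(x,y) log₂ P(x,y). Per-cell terms -P(x,y)·log₂P(x,y):
  X=0: 0.51219, 0.05011
  X=1: 0.52329, 0.46081
  X=2: 0.44837, 0.15536
Sum of the 6 terms: H(X,Y) = 2.1501 bits

Marginal of X (row sums):
  P(X=0) = 0.275 + 0.007 = 0.282
  P(X=1) = 0.308 + 0.196 = 0.504
  P(X=2) = 0.183 + 0.031 = 0.214
H(X) = -[0.282·log₂(0.282) + 0.504·log₂(0.504) + 0.214·log₂(0.214)]
  = 0.51500 + 0.49821 + 0.47600 = 1.4892 bits

H(Y|X) = H(X,Y) - H(X) = 2.1501 - 1.4892 = 0.6609 bits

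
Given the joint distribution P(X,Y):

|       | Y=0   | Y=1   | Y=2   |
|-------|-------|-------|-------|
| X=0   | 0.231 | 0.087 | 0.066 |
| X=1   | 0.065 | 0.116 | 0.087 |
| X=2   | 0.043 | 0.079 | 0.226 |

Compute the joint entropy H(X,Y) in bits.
2.9464 bits

H(X,Y) = -Σ_{x,y} P(x,y) log₂ P(x,y). Per-cell terms -P(x,y)·log₂P(x,y):
  X=0: 0.48834, 0.30649, 0.25881
  X=1: 0.25632, 0.36051, 0.30649
  X=2: 0.19520, 0.28930, 0.48491
Sum of the 9 terms: H(X,Y) = 2.9464 bits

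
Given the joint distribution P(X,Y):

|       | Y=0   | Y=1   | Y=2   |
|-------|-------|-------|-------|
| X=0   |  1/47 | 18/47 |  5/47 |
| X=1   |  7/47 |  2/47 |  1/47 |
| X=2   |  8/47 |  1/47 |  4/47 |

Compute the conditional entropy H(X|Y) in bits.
1.0455 bits

H(X|Y) = H(X,Y) - H(Y)

H(X,Y) = -Σ_{x,y} P(x,y) log₂ P(x,y). Per-cell terms -P(x,y)·log₂P(x,y):
  X=0: 0.118183, 0.530297, 0.343900
  X=1: 0.409163, 0.193812, 0.118183
  X=2: 0.434824, 0.118183, 0.302518
Sum of the 9 terms: H(X,Y) = 2.56906 bits

Marginal of Y (column sums):
  P(Y=0) = 1/47 + 7/47 + 8/47 = 16/47
  P(Y=1) = 18/47 + 2/47 + 1/47 = 21/47
  P(Y=2) = 5/47 + 1/47 + 4/47 = 10/47
H(Y) = -[(16/47)·log₂(16/47) + (21/47)·log₂(21/47) + (10/47)·log₂(10/47)]
  = 0.529222 + 0.519313 + 0.475034 = 1.52357 bits

H(X|Y) = H(X,Y) - H(Y) = 2.56906 - 1.52357 = 1.0455 bits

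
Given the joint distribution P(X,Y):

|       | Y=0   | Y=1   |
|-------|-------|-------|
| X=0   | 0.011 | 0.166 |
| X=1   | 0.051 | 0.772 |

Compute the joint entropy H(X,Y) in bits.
1.0088 bits

H(X,Y) = -Σ_{x,y} P(x,y) log₂ P(x,y). Per-cell terms -P(x,y)·log₂P(x,y):
  X=0: 0.07157, 0.43006
  X=1: 0.21896, 0.28821
Sum of the 4 terms: H(X,Y) = 1.0088 bits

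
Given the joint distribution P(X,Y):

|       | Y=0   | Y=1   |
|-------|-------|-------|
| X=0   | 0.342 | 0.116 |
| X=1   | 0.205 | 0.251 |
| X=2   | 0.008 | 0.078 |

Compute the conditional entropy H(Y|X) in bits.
0.8650 bits

H(Y|X) = H(X,Y) - H(X)

H(X,Y) = -Σ_{x,y} P(x,y) log₂ P(x,y). Per-cell terms -P(x,y)·log₂P(x,y):
  X=0: 0.52939, 0.36051
  X=1: 0.46869, 0.50055
  X=2: 0.05573, 0.28707
Sum of the 6 terms: H(X,Y) = 2.20194 bits

Marginal of X (row sums):
  P(X=0) = 0.342 + 0.116 = 0.458
  P(X=1) = 0.205 + 0.251 = 0.456
  P(X=2) = 0.008 + 0.078 = 0.086
H(X) = -[0.458·log₂(0.458) + 0.456·log₂(0.456) + 0.086·log₂(0.086)]
  = 0.51597 + 0.51660 + 0.30440 = 1.33697 bits

H(Y|X) = H(X,Y) - H(X) = 2.20194 - 1.33697 = 0.8650 bits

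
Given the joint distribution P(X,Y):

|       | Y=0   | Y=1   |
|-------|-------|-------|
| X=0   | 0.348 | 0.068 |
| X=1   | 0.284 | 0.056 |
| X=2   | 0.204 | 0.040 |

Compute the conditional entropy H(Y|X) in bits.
0.6438 bits

H(Y|X) = H(X,Y) - H(X)

H(X,Y) = -Σ_{x,y} P(x,y) log₂ P(x,y). Per-cell terms -P(x,y)·log₂P(x,y):
  X=0: 0.52995, 0.26373
  X=1: 0.51575, 0.23287
  X=2: 0.46785, 0.18575
Sum of the 6 terms: H(X,Y) = 2.1959 bits

Marginal of X (row sums):
  P(X=0) = 0.348 + 0.068 = 0.416
  P(X=1) = 0.284 + 0.056 = 0.340
  P(X=2) = 0.204 + 0.040 = 0.244
H(X) = -[0.416·log₂(0.416) + 0.340·log₂(0.340) + 0.244·log₂(0.244)]
  = 0.52638 + 0.52917 + 0.49655 = 1.5521 bits

H(Y|X) = H(X,Y) - H(X) = 2.1959 - 1.5521 = 0.6438 bits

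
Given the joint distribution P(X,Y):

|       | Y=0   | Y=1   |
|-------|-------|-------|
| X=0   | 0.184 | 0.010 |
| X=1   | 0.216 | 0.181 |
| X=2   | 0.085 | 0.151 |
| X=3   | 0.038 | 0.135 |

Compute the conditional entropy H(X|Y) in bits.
1.7246 bits

H(X|Y) = H(X,Y) - H(Y)

H(X,Y) = -Σ_{x,y} P(x,y) log₂ P(x,y). Per-cell terms -P(x,y)·log₂P(x,y):
  X=0: 0.4494, 0.0664
  X=1: 0.4776, 0.4463
  X=2: 0.3023, 0.4118
  X=3: 0.1793, 0.3900
Sum of the 8 terms: H(X,Y) = 2.7231 bits

Marginal of Y (column sums):
  P(Y=0) = 0.184 + 0.216 + 0.085 + 0.038 = 0.523
  P(Y=1) = 0.010 + 0.181 + 0.151 + 0.135 = 0.477
H(Y) = -[0.523·log₂(0.523) + 0.477·log₂(0.477)]
  = 0.4891 + 0.5094 = 0.9985 bits

H(X|Y) = H(X,Y) - H(Y) = 2.7231 - 0.9985 = 1.7246 bits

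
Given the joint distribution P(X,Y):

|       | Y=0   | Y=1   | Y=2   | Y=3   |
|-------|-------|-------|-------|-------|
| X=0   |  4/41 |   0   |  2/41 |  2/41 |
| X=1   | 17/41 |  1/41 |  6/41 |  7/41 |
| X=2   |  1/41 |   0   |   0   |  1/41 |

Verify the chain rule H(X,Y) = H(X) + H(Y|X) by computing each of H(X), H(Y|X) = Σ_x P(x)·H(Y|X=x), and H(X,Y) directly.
H(X) = 0.9775 bits, H(Y|X) = 1.5349 bits, H(X,Y) = 2.5125 bits

Marginal of X (row sums):
  P(X=0) = 4/41 + 0 + 2/41 + 2/41 = 8/41
  P(X=1) = 17/41 + 1/41 + 6/41 + 7/41 = 31/41
  P(X=2) = 1/41 + 0 + 0 + 1/41 = 2/41
H(X) = -[(8/41)·log₂(8/41) + (31/41)·log₂(31/41) + (2/41)·log₂(2/41)]
  = 0.4600101 + 0.3049763 + 0.2125635 = 0.9775 bits

H(Y|X) = Σ_x P(x)·H(Y|X=x):
  X=0: P(X=0) = 8/41, P(Y|X=0) = (1/2, 0, 1/4, 1/4) → H(Y|X=0) = 1.5000000
  X=1: P(X=1) = 31/41, P(Y|X=1) = (17/31, 1/31, 6/31, 7/31) → H(Y|X=1) = 1.5784503
  X=2: P(X=2) = 2/41, P(Y|X=2) = (1/2, 0, 0, 1/2) → H(Y|X=2) = 1.0000000
H(Y|X) = (8/41)·1.5000000 + (31/41)·1.5784503 + (2/41)·1.0000000 = 1.5349 bits

H(X,Y) = -Σ_{x,y} P(x,y) log₂ P(x,y). Per-cell terms -P(x,y)·log₂P(x,y):
  X=0: 0.3275660, 0.0000000, 0.2125635, 0.2125635
  X=1: 0.5266223, 0.1306720, 0.4057448, 0.4353995
  X=2: 0.1306720, 0.0000000, 0.0000000, 0.1306720
  (cells with P = 0 contribute 0)
Sum of the 12 terms: H(X,Y) = 2.5125 bits

Chain rule check:
  H(X) + H(Y|X) = 0.9775 + 1.5349 = 2.5124 bits
  H(X,Y) = 2.5125 bits
✓ Chain rule verified (Δ = 0.0001 is 4-dp rounding noise: each of the three values was rounded independently).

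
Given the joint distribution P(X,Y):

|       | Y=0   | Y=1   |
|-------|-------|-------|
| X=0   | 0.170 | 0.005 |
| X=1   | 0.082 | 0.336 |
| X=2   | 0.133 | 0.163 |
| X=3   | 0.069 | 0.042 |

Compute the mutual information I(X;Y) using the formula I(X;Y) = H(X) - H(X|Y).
0.2626 bits

I(X;Y) = H(X) - H(X|Y)

Marginal of X (row sums):
  P(X=0) = 0.170 + 0.005 = 0.175
  P(X=1) = 0.082 + 0.336 = 0.418
  P(X=2) = 0.133 + 0.163 = 0.296
  P(X=3) = 0.069 + 0.042 = 0.111
H(X) = -[0.175·log₂(0.175) + 0.418·log₂(0.418) + 0.296·log₂(0.296) + 0.111·log₂(0.111)]
  = 0.4401 + 0.5260 + 0.5199 + 0.3520 = 1.8380 bits

Marginal of Y (column sums):
  P(Y=0) = 0.170 + 0.082 + 0.133 + 0.069 = 0.454
  P(Y=1) = 0.005 + 0.336 + 0.163 + 0.042 = 0.546
H(X|Y) = Σ_y P(y)·H(X|Y=y):
  Y=0: P(Y=0) = 0.454, P(X|Y=0) = (85/227, 41/227, 133/454, 69/454) → H(X|Y=0) = 1.9086
  Y=1: P(Y=1) = 0.546, P(X|Y=1) = (5/546, 8/13, 163/546, 1/13) → H(X|Y=1) = 1.2983
H(X|Y) = 0.454·1.9086 + 0.546·1.2983 = 1.5754 bits

I(X;Y) = H(X) - H(X|Y) = 1.8380 - 1.5754 = 0.2626 bits

Cross-check via I(X;Y) = H(X) + H(Y) - H(X,Y): computing H(Y) from the column sums and H(X,Y) from the 8 cells in the same way gives H(Y) = 0.9939 bits and H(X,Y) = 2.5693 bits, so
I(X;Y) = 1.8380 + 0.9939 - 2.5693 = 0.2626 bits ✓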